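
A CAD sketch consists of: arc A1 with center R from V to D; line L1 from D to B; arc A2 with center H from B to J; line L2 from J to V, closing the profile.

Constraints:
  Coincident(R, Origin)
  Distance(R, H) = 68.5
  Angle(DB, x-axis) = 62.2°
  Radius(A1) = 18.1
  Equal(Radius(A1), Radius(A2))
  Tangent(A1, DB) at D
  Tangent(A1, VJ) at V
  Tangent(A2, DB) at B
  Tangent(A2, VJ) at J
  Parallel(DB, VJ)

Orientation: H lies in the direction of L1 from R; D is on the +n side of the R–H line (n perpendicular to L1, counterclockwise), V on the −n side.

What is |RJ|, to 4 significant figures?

70.85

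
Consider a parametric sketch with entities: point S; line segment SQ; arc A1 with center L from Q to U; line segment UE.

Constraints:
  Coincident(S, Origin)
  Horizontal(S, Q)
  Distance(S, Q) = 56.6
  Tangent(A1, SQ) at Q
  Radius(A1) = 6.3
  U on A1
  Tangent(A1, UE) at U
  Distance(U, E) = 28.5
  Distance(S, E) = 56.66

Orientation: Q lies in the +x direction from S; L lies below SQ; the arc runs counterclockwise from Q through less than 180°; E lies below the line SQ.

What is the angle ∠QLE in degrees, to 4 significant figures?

158.2°

S is at the origin; S and Q share the same y with |SQ| = 56.6 and Q on the +x side, so Q = (56.60, 0.000). A1 meets SQ tangentially, so LQ is at right angles to SQ, so L = Q + (0, -6.3) = (56.60, -6.300). Since LU ⟂ UE (tangency), |LE| = √(6.3² + 28.5²) = 29.19 regardless of where U sits on A1. So E lies on both circle(S, 56.66) and circle(L, 29.19); the below-SQ intersection is E = (45.77, -33.40). U is the foot of the tangent from E: U = (50.38, -5.280).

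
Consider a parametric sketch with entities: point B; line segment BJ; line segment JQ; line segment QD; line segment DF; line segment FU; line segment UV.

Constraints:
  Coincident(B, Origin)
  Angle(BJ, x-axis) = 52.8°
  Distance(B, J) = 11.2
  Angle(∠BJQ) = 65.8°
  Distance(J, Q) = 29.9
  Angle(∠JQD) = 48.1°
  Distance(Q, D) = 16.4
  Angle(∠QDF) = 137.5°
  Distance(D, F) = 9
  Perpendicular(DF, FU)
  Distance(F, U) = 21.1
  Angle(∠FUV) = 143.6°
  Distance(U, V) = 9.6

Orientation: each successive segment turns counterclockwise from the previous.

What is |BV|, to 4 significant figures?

27.64

DF is perpendicular to FU, so FU runs at 71.40°; with |FU| = 21.1, U = (0.8236, 18.42). ∠FUV = 143.6° gives UV at 107.8° from the x-axis; with |UV| = 9.6, V = (-2.111, 27.56). Then |BV| = |V − B| = 27.64.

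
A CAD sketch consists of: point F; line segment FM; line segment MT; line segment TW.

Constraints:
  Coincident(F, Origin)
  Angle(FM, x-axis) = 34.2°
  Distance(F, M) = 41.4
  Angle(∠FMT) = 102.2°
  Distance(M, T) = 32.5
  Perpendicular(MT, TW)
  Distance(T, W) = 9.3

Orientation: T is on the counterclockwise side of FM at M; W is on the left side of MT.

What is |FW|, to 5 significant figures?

51.698

F is at the origin; FM runs at 34.2° with length 41.4, so M = 41.4·(cos 34.2°, sin 34.2°) = (34.241, 23.270). ∠FMT = 102.2°, so MT runs at 34.2° + (180° − 102.2°) = 112.00° from the x-axis; with |MT| = 32.5, T = M + 32.5·(cos 112.00°, sin 112.00°) = (22.066, 53.404). MT is perpendicular to TW; with |TW| = 9.3 on the left of MT, W = T + 9.3·(-0.92718, -0.37461) = (13.444, 49.920). Then |FW| = |W − F| = 51.698.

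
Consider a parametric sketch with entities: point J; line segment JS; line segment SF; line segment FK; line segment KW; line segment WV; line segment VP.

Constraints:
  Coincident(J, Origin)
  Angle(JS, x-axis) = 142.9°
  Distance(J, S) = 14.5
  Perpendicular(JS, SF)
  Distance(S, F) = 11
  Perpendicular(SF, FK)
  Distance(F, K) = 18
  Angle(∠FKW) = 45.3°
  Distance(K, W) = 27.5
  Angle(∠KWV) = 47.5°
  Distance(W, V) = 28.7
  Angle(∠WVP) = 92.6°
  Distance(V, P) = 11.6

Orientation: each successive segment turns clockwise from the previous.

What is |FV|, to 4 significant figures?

9.523

J is at the origin; JS runs at 142.9° with length 14.5, so S = (-11.56, 8.747). The perpendicularity gives SF at right angles to JS, so SF runs at 52.90°; with |SF| = 11.0, F = (-4.930, 17.52). SF ⟂ FK, so FK runs at -37.10°; with |FK| = 18.0, K = (9.427, 6.662). ∠FKW = 45.3° gives KW at -171.8° from the x-axis; with |KW| = 27.5, W = (-17.79, 2.740). ∠KWV = 47.5° gives WV at 55.70° from the x-axis; with |WV| = 28.7, V = (-1.619, 26.45). Then |FV| = |V − F| = 9.523.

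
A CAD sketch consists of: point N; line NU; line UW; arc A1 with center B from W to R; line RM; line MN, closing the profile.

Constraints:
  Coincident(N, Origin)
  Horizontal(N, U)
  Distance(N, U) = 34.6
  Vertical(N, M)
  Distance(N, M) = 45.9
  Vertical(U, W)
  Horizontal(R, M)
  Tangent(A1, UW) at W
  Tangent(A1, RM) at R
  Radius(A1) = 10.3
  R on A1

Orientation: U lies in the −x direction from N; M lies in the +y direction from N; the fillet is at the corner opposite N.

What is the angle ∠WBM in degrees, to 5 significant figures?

157.03°

The virtual corner opposite N is at (-34.600, 45.900). Tangency of A1 to UW means the radius BW is perpendicular to UW and tangency of A1 to RM means the radius BR is perpendicular to RM, with radius 10.3, so the center B sits 10.3 in from both sides at B = (-24.300, 35.600). That places the tangent points at W = (-34.600, 35.600) on UW and R = (-24.300, 45.900) on RM. Then cos ∠WBM = BW·BM / (|BW||BM|), giving 157.03°.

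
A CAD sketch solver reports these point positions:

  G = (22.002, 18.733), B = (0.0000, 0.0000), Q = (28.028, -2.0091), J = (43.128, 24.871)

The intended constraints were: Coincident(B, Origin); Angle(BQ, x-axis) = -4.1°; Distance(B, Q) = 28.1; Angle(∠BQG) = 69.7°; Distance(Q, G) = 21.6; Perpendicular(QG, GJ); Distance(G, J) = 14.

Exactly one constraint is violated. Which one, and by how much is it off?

Distance(G, J) = 14 — off by 8.00.

B = (0.00, 0.00) ✓; BQ at -4.100° ✓; |BQ| = 28.10 ✓; ∠BQG = 69.70° ✓; |QG| = 21.60 ✓; ∠(QG, GJ) = 90.00° ✓; |GJ| = 22.00 ✗.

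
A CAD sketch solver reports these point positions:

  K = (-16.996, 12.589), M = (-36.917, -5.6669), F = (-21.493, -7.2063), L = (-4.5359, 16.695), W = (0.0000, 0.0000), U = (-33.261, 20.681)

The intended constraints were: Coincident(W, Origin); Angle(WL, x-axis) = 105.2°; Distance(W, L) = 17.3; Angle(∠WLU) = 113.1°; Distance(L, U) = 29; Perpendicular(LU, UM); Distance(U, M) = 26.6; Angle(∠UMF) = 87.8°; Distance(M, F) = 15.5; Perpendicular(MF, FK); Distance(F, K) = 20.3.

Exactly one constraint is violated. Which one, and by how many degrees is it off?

Perpendicular(MF, FK) — off by 7.10°.

W = (0.00, 0.00) ✓; WL at 105.2° ✓; |WL| = 17.30 ✓; ∠WLU = 113.1° ✓; |LU| = 29.00 ✓; ∠(LU, UM) = 90.00° ✓; |UM| = 26.60 ✓; ∠UMF = 87.80° ✓; |MF| = 15.50 ✓; ∠(MF, FK) = 82.90° ✗; |FK| = 20.30 ✓.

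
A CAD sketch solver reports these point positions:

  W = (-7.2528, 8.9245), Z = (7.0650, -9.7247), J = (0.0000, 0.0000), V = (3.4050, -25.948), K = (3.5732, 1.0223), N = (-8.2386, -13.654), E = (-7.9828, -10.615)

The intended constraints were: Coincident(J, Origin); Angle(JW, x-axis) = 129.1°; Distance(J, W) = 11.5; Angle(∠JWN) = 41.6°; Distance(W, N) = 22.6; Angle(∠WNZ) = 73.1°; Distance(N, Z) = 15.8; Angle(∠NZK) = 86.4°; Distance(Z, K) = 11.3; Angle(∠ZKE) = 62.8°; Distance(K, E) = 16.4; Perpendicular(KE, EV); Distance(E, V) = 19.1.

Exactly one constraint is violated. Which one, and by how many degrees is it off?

Perpendicular(KE, EV) — off by 8.60°.

J = (0.00, 0.00) ✓; JW at 129.1° ✓; |JW| = 11.50 ✓; ∠JWN = 41.60° ✓; |WN| = 22.60 ✓; ∠WNZ = 73.10° ✓; |NZ| = 15.80 ✓; ∠NZK = 86.40° ✓; |ZK| = 11.30 ✓; ∠ZKE = 62.80° ✓; |KE| = 16.40 ✓; ∠(KE, EV) = 81.40° ✗; |EV| = 19.10 ✓.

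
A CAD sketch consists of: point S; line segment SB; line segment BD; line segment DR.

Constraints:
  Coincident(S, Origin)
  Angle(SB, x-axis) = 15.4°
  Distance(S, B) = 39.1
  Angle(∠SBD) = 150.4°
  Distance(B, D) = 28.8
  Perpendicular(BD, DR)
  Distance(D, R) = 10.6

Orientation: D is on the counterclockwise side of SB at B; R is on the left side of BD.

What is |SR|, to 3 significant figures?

63.4

S is at the origin; SB runs at 15.4° with length 39.1, so B = 39.1·(cos 15.4°, sin 15.4°) = (37.7, 10.4). ∠SBD = 150.4°, so BD runs at 15.4° + (180° − 150.4°) = 45.0° from the x-axis; with |BD| = 28.8, D = B + 28.8·(cos 45.0°, sin 45.0°) = (58.1, 30.7). BD ⟂ DR; with |DR| = 10.6 on the left of BD, R = D + 10.6·(-0.707, 0.707) = (50.6, 38.2). Then |SR| = |R − S| = 63.4.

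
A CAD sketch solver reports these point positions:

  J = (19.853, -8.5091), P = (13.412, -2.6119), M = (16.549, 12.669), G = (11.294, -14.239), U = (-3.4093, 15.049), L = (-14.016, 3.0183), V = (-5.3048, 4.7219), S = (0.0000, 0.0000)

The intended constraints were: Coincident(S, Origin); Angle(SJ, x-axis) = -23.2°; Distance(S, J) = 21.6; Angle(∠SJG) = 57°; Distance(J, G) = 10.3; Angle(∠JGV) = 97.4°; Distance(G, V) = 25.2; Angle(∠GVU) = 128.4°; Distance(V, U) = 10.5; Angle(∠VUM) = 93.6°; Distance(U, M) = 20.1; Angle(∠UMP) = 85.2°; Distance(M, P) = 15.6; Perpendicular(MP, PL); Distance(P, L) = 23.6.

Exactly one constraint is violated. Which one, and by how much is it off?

Distance(P, L) = 23.6 — off by 4.40.

S = (0.00, 0.00) ✓; SJ at -23.20° ✓; |SJ| = 21.60 ✓; ∠SJG = 57.00° ✓; |JG| = 10.30 ✓; ∠JGV = 97.40° ✓; |GV| = 25.20 ✓; ∠GVU = 128.4° ✓; |VU| = 10.50 ✓; ∠VUM = 93.60° ✓; |UM| = 20.10 ✓; ∠UMP = 85.20° ✓; |MP| = 15.60 ✓; ∠(MP, PL) = 90.00° ✓; |PL| = 28.00 ✗.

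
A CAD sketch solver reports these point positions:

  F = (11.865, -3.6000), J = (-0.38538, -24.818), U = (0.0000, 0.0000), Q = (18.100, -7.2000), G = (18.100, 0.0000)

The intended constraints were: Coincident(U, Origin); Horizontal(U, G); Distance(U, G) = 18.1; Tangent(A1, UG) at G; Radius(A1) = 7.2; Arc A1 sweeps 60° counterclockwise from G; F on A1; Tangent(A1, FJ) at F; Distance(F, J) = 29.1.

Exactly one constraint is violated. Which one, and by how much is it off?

Distance(F, J) = 29.1 — off by 4.60.

U = (0.00, 0.00) ✓; U.y = 0.00, G.y = 0.00 ✓; |UG| = 18.10 ✓; ∠(QG, GU) = 90.00° ✓; |QG| = 7.200 ✓; bearing(Q→F) − bearing(Q→G) = 60.00° ✓; |QF| = 7.200 ✓; ∠(QF, FJ) = 90.00° ✓; |FJ| = 24.50 ✗.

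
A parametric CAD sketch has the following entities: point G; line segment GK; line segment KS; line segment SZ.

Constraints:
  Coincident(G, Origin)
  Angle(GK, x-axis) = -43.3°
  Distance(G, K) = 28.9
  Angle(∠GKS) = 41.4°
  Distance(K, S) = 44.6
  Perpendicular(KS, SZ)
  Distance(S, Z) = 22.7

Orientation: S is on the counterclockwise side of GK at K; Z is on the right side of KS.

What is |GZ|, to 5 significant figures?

47.683

G is at the origin; GK runs at -43.3° with length 28.9, so K = 28.9·(cos -43.3°, sin -43.3°) = (21.033, -19.820). ∠GKS = 41.4°, so KS runs at -43.3° + (180° − 41.4°) = 95.300° from the x-axis; with |KS| = 44.6, S = K + 44.6·(cos 95.300°, sin 95.300°) = (16.913, 24.589). KS ⟂ SZ; with |SZ| = 22.7 on the right of KS, Z = S + 22.7·(0.99572, 0.092371) = (39.516, 26.686). Then |GZ| = |Z − G| = 47.683.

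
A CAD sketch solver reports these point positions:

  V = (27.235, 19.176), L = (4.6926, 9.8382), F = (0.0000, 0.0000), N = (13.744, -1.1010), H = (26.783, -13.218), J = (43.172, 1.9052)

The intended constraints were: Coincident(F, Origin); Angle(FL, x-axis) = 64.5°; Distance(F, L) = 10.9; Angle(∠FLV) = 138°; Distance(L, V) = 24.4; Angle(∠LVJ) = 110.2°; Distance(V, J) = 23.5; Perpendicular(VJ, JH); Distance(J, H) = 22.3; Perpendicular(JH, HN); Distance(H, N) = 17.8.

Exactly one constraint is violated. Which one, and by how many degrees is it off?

Perpendicular(JH, HN) — off by 4.40°.

F = (0.00, 0.00) ✓; FL at 64.50° ✓; |FL| = 10.90 ✓; ∠FLV = 138.0° ✓; |LV| = 24.40 ✓; ∠LVJ = 110.2° ✓; |VJ| = 23.50 ✓; ∠(VJ, JH) = 90.00° ✓; |JH| = 22.30 ✓; ∠(JH, HN) = 85.60° ✗; |HN| = 17.80 ✓.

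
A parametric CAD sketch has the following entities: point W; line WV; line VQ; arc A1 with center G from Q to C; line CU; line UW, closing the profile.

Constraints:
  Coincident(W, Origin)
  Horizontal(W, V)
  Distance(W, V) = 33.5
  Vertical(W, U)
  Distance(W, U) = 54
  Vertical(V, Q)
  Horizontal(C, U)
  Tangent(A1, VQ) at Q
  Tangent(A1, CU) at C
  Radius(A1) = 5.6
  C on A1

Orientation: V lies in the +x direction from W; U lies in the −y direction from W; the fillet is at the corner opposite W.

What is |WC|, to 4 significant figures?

60.78

The virtual corner opposite W is at (33.50, -54.00). Since A1 is tangent to VQ there, GQ ⟂ VQ and A1 meets CU tangentially, so GC is at right angles to CU, with radius 5.6, so the center G sits 5.6 in from both sides at G = (27.90, -48.40). That places the tangent points at Q = (33.50, -48.40) on VQ and C = (27.90, -54.00) on CU. Then |WC| = |C − W| = 60.78.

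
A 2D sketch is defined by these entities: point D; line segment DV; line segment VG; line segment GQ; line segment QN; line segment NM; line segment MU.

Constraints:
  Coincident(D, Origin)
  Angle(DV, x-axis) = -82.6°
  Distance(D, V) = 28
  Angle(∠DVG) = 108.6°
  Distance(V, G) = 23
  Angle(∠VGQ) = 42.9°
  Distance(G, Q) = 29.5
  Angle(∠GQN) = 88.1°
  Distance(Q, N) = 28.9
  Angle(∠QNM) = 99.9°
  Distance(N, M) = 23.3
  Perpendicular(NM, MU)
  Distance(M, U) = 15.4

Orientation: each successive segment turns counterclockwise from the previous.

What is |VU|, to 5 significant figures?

13.578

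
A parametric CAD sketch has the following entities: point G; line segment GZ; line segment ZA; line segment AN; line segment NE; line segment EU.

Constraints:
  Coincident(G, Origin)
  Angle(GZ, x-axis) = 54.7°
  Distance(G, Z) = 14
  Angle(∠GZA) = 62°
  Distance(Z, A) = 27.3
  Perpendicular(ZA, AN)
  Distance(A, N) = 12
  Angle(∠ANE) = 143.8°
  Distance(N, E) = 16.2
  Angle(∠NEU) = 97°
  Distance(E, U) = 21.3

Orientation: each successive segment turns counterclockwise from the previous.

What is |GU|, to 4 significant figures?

7.787

G is at the origin; GZ runs at 54.7° with length 14.0, so Z = (8.090, 11.43). ∠GZA = 62.0° gives ZA at 172.7° from the x-axis; with |ZA| = 27.3, A = (-18.99, 14.89). ZA ⟂ AN, so AN runs at -97.30°; with |AN| = 12.0, N = (-20.51, 2.992). ∠ANE = 143.8° gives NE at -61.10° from the x-axis; with |NE| = 16.2, E = (-12.68, -11.19). ∠NEU = 97.0° gives EU at 21.90° from the x-axis; with |EU| = 21.3, U = (7.079, -3.246). Then |GU| = |U − G| = 7.787.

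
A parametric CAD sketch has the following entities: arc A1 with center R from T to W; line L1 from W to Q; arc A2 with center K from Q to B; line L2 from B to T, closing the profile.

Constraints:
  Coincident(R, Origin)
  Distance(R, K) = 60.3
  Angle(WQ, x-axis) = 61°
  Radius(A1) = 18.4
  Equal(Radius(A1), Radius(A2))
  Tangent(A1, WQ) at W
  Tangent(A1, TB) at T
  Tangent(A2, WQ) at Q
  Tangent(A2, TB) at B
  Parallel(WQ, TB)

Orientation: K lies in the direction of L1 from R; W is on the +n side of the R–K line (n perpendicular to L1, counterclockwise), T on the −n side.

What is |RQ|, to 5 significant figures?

63.045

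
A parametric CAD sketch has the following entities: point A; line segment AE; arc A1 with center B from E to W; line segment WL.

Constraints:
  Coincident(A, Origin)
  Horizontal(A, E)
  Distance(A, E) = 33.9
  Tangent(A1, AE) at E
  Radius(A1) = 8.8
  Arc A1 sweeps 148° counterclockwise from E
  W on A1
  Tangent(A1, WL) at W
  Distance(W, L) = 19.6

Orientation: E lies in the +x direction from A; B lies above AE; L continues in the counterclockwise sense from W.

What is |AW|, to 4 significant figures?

41.85

A is at the origin; AE is horizontal with |AE| = 33.9 and E on the +x side, so E = (33.90, 0.000). Tangency of A1 to AE means the radius BE is perpendicular to AE, so B = E + (0, 8.8) = (33.90, 8.800). On A1, E sits at bearing -90° from B; a 148° counterclockwise sweep puts W at bearing 58°, so W = B + 8.8·(cos 58°, sin 58°) = (38.56, 16.26). Then |AW| = |W − A| = 41.85.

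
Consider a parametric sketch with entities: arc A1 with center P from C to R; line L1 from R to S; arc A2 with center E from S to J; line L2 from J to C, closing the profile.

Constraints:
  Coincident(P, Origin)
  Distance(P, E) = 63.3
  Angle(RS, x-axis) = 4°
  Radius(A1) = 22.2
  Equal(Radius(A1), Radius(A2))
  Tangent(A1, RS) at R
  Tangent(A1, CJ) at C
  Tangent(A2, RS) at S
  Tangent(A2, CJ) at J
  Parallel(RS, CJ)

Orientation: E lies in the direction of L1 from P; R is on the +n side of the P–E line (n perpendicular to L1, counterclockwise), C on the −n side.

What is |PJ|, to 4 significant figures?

67.08

Tangency of A1 to both parallel lines with radius 22.2 puts R and C at P ± 22.2·n: R = (-1.549, 22.15), C = (1.549, -22.15). Equal radii place S and J the same way about E: S = E + 22.2·n = (61.60, 26.56), J = E − 22.2·n = (64.69, -17.73). Then |PJ| = |J − P| = 67.08.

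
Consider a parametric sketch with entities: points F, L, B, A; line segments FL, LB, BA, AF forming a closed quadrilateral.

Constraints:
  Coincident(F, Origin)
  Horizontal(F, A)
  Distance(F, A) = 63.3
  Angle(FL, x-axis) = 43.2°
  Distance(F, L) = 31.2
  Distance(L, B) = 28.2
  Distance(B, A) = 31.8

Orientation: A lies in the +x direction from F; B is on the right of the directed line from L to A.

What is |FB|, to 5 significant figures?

32.381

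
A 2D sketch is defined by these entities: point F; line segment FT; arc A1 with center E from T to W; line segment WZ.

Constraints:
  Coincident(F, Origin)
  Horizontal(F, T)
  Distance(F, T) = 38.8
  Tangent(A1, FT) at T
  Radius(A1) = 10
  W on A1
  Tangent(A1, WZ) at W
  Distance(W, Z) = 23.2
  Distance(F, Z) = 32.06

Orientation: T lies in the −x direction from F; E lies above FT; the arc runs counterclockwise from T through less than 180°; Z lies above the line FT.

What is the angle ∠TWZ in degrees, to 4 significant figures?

149.0°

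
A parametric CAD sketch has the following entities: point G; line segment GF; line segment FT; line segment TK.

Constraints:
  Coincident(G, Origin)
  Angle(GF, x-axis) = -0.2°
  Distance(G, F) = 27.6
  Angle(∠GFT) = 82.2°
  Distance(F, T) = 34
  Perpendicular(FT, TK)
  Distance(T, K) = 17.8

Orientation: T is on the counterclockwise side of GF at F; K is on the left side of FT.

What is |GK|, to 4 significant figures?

31.72

G is at the origin; GF runs at -0.2° with length 27.6, so F = 27.6·(cos -0.2°, sin -0.2°) = (27.60, -0.09634). ∠GFT = 82.2°, so FT runs at -0.2° + (180° − 82.2°) = 97.60° from the x-axis; with |FT| = 34.0, T = F + 34.0·(cos 97.60°, sin 97.60°) = (23.10, 33.60). FT is perpendicular to TK; with |TK| = 17.8 on the left of FT, K = T + 17.8·(-0.9912, -0.1323) = (5.459, 31.25). Then |GK| = |K − G| = 31.72.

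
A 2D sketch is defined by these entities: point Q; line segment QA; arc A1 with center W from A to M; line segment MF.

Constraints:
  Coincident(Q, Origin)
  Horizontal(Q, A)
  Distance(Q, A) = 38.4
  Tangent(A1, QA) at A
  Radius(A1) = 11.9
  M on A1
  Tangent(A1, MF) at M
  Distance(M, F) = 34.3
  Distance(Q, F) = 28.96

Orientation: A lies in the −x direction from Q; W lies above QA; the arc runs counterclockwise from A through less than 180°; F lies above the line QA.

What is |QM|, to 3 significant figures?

30.1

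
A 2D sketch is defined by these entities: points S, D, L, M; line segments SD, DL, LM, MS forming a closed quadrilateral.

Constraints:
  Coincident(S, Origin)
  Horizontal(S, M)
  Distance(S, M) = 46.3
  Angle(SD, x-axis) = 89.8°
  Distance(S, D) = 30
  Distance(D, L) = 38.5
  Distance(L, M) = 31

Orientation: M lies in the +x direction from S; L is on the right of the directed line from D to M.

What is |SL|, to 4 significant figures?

16.57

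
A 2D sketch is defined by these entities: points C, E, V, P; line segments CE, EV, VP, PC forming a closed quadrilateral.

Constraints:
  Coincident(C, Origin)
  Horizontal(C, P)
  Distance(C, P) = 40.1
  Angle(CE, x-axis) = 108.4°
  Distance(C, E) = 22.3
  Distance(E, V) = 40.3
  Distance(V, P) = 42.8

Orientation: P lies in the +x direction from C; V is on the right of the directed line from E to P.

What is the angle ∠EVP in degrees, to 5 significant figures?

76.828°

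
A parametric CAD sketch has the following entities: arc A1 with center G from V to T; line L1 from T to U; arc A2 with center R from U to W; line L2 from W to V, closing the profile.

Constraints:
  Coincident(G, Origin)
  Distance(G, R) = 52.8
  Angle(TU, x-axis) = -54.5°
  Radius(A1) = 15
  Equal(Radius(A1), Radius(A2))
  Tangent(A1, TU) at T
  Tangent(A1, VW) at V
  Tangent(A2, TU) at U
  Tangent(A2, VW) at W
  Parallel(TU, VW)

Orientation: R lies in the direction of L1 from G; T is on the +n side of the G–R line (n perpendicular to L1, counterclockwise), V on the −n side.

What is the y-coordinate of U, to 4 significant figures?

-34.27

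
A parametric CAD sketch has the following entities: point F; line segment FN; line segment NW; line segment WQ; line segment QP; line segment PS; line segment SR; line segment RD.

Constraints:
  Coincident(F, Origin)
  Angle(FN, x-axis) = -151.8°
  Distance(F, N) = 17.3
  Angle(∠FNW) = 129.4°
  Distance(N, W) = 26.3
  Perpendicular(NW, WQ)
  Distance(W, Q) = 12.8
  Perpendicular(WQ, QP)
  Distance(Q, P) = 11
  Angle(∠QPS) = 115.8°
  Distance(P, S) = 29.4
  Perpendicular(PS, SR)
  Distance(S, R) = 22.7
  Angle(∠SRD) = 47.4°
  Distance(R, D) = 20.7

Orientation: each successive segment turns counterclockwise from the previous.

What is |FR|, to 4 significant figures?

50.14

F is at the origin; FN runs at -151.8° with length 17.3, so N = (-15.25, -8.175). ∠FNW = 129.4° gives NW at -101.2° from the x-axis; with |NW| = 26.3, W = (-20.35, -33.97). The perpendicularity gives WQ at right angles to NW, so WQ runs at -11.20°; with |WQ| = 12.8, Q = (-7.799, -36.46). The perpendicularity gives QP at right angles to WQ, so QP runs at 78.80°; with |QP| = 11.0, P = (-5.662, -25.67). ∠QPS = 115.8° gives PS at 143.0° from the x-axis; with |PS| = 29.4, S = (-29.14, -7.977). The perpendicularity gives SR at right angles to PS, so SR runs at -127.0°; with |SR| = 22.7, R = (-42.80, -26.11). Then |FR| = |R − F| = 50.14.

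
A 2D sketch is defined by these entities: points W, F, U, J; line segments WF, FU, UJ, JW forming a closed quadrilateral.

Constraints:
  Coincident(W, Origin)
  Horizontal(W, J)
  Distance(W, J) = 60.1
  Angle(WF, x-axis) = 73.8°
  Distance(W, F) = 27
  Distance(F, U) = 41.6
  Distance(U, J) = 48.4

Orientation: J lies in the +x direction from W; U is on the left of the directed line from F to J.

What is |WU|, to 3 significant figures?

63.5

W is at the origin; W and J share the same y with |WJ| = 60.1 and J in +x, so J = (60.1, 0). WF runs at 73.8° with |WF| = 27.0, so F = (7.53, 25.9). U is determined by |FU| = 41.6 and |UJ| = 48.4 together: it lies at the intersection of circle(F, 41.6) and circle(J, 48.4). With |FJ| = 58.6, the foot of the radical line on FJ is 24.1 from F and the perpendicular offset is √(41.6² − 24.1²) = 33.9. Taking the left-of-FJ solution: U = (44.1, 45.7).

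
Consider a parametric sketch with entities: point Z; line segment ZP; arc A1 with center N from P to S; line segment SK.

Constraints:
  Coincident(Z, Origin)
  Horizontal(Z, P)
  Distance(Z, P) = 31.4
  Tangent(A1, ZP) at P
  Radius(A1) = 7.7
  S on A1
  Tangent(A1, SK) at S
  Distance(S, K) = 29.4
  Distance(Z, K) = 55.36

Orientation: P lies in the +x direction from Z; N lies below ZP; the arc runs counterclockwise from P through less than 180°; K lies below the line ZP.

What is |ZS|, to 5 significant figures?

27.840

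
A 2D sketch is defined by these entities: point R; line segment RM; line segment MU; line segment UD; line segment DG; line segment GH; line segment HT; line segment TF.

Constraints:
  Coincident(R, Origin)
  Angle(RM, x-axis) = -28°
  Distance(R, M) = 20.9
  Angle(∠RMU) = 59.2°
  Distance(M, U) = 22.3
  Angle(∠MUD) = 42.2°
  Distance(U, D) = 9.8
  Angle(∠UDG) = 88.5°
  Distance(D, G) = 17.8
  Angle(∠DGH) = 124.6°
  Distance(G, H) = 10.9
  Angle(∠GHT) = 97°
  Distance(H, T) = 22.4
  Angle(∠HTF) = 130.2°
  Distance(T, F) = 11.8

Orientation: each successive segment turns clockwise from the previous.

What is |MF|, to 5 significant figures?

35.027

R is at the origin; RM runs at -28.0° with length 20.9, so M = (18.454, -9.8120). ∠RMU = 59.2° gives MU at -148.80° from the x-axis; with |MU| = 22.3, U = (-0.62102, -21.364). ∠MUD = 42.2° gives UD at 73.400° from the x-axis; with |UD| = 9.8, D = (2.1787, -11.972). ∠UDG = 88.5° gives DG at -18.100° from the x-axis; with |DG| = 17.8, G = (19.098, -17.502). ∠DGH = 124.6° gives GH at -73.500° from the x-axis; with |GH| = 10.9, H = (22.194, -27.954). ∠GHT = 97.0° gives HT at -156.50° from the x-axis; with |HT| = 22.4, T = (1.6515, -36.886). ∠HTF = 130.2° gives TF at 153.70° from the x-axis; with |TF| = 11.8, F = (-8.9270, -31.657). Then |MF| = |F − M| = 35.027.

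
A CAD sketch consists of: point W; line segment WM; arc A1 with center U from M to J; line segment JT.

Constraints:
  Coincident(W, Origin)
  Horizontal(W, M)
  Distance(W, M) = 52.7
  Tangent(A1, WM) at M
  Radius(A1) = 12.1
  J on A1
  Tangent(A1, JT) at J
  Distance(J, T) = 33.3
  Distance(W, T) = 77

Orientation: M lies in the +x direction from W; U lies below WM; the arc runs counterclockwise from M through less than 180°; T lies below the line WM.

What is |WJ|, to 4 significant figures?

46.69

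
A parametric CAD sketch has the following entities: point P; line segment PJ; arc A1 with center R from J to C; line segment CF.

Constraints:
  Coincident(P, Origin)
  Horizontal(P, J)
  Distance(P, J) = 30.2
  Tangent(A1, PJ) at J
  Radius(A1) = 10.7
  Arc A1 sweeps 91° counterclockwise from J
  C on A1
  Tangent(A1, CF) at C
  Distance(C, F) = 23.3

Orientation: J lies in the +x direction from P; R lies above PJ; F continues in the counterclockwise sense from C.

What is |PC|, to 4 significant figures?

42.32

P is at the origin; P and J share the same y with |PJ| = 30.2 and J on the +x side, so J = (30.20, 0.000). The tangent condition forces RJ to be normal to PJ, so R = J + (0, 10.7) = (30.20, 10.70). On A1, J sits at bearing -90° from R; a 91° counterclockwise sweep puts C at bearing 1°, so C = R + 10.7·(cos 1°, sin 1°) = (40.90, 10.89). Then |PC| = |C − P| = 42.32.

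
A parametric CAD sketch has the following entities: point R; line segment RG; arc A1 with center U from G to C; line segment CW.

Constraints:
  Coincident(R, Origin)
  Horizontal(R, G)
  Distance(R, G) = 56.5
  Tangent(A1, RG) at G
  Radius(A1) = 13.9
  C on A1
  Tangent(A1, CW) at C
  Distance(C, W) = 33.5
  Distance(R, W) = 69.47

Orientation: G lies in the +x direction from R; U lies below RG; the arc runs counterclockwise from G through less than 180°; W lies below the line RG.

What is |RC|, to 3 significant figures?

45.9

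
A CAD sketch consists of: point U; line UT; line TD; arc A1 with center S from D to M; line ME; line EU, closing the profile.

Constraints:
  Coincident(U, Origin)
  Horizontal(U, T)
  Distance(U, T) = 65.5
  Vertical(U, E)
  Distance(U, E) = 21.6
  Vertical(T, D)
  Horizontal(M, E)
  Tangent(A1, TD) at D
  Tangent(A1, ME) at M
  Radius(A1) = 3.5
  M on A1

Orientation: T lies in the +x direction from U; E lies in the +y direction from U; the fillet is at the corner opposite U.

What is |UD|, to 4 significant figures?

67.95

U is at the origin; UT is horizontal with |UT| = 65.5 and T on the +x side, so T = (65.50, 0.000). UE is vertical with |UE| = 21.6 and E on the +y side, so E = (0.000, 21.60). The virtual corner opposite U is at (65.50, 21.60). The tangent condition forces SD to be normal to TD and tangency of A1 to ME means the radius SM is perpendicular to ME, with radius 3.5, so the center S sits 3.5 in from both sides at S = (62.00, 18.10). That places the tangent points at D = (65.50, 18.10) on TD and M = (62.00, 21.60) on ME. Then |UD| = |D − U| = 67.95.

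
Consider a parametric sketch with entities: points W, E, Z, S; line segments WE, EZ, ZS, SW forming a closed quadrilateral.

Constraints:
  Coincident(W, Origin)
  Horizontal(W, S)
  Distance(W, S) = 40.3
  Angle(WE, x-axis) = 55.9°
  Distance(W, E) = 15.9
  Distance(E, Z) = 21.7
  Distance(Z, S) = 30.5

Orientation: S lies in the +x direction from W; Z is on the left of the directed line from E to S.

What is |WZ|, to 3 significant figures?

37.2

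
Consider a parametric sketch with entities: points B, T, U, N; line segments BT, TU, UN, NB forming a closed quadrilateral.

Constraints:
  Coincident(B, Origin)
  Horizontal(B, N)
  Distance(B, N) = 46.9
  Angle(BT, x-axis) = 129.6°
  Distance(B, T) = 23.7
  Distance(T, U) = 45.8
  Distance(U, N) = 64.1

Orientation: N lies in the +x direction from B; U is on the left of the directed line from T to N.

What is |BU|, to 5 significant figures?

55.946

Checks: |TU| = 45.80 ✓; |UN| = 64.10 ✓.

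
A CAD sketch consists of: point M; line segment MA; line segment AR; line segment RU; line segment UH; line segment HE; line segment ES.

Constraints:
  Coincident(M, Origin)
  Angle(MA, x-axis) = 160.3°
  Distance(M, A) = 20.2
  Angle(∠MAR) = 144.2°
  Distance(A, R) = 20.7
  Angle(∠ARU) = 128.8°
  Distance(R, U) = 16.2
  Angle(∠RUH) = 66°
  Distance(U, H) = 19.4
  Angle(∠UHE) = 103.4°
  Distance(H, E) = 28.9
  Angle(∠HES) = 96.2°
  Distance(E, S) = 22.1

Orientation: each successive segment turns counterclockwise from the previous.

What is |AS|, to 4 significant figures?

26.33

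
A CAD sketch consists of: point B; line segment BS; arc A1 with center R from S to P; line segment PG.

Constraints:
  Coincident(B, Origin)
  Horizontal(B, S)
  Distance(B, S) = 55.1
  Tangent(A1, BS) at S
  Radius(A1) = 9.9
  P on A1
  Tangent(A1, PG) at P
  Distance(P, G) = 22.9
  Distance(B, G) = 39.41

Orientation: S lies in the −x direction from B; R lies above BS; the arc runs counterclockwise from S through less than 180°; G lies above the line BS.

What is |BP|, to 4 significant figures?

47.54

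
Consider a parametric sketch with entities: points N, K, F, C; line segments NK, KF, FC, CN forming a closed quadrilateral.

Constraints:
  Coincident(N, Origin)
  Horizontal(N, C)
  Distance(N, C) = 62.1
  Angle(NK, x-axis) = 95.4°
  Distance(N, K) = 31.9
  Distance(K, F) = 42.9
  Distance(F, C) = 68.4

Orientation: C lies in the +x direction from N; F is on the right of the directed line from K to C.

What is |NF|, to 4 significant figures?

12.32

N is at the origin; NC is horizontal with |NC| = 62.1 and C in +x, so C = (62.1, 0). NK runs at 95.4° with |NK| = 31.9, so K = (-3.002, 31.76). F is determined by |KF| = 42.9 and |FC| = 68.4 together: it lies at the intersection of circle(K, 42.9) and circle(C, 68.4). With |KC| = 72.44, the foot of the radical line on KC is 16.63 from K and the perpendicular offset is √(42.9² − 16.63²) = 39.55. Taking the right-of-KC solution: F = (-5.397, -11.07).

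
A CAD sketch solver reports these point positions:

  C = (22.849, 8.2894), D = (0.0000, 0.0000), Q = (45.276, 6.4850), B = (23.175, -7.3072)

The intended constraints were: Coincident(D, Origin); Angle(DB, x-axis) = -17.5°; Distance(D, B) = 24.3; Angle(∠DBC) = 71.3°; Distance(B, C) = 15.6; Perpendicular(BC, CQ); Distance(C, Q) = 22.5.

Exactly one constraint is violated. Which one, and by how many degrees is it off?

Perpendicular(BC, CQ) — off by 5.80°.

D = (0.00, 0.00) ✓; DB at -17.50° ✓; |DB| = 24.30 ✓; ∠DBC = 71.30° ✓; |BC| = 15.60 ✓; ∠(BC, CQ) = 95.80° ✗; |CQ| = 22.50 ✓.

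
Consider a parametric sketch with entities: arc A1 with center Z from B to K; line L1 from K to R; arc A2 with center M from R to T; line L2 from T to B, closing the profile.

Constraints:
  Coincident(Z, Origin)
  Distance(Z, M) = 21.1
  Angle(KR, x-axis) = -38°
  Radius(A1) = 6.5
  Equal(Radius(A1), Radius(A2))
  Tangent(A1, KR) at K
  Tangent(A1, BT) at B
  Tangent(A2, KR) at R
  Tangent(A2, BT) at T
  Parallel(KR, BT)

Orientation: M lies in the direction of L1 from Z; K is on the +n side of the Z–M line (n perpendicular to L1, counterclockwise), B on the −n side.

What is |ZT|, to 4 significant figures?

22.08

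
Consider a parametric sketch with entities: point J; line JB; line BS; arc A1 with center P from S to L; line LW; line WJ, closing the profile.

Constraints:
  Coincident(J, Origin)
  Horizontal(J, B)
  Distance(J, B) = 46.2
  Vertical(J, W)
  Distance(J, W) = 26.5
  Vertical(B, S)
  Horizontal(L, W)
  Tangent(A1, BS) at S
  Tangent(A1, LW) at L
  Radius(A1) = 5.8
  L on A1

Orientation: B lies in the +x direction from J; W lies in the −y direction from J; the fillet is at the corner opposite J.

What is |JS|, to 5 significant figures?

50.625

J is at the origin; JB is horizontal with |JB| = 46.2 and B on the +x side, so B = (46.200, 0.0000). J and W share the same x with |JW| = 26.5 and W on the −y side, so W = (0.0000, -26.500). The virtual corner opposite J is at (46.200, -26.500). Tangency of A1 to BS means the radius PS is perpendicular to BS and A1 meets LW tangentially, so PL is at right angles to LW, with radius 5.8, so the center P sits 5.8 in from both sides at P = (40.400, -20.700). That places the tangent points at S = (46.200, -20.700) on BS and L = (40.400, -26.500) on LW. Then |JS| = |S − J| = 50.625.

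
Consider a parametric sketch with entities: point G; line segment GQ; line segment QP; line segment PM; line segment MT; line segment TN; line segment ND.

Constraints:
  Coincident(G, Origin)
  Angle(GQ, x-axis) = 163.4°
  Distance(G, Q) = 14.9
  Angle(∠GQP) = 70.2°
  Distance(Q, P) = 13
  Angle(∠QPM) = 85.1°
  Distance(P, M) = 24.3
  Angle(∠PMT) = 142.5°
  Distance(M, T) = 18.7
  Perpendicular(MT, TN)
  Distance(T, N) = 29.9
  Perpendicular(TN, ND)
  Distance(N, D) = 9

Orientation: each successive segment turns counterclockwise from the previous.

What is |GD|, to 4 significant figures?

22.92

G is at the origin; GQ runs at 163.4° with length 14.9, so Q = (-14.28, 4.257). ∠GQP = 70.2° gives QP at -86.80° from the x-axis; with |QP| = 13.0, P = (-13.55, -8.723). ∠QPM = 85.1° gives PM at 8.100° from the x-axis; with |PM| = 24.3, M = (10.50, -5.299). ∠PMT = 142.5° gives MT at 45.60° from the x-axis; with |MT| = 18.7, T = (23.59, 8.062). MT is perpendicular to TN, so TN runs at 135.6°; with |TN| = 29.9, N = (2.225, 28.98). The perpendicularity gives ND at right angles to TN, so ND runs at -134.4°; with |ND| = 9.0, D = (-4.072, 22.55). Then |GD| = |D − G| = 22.92.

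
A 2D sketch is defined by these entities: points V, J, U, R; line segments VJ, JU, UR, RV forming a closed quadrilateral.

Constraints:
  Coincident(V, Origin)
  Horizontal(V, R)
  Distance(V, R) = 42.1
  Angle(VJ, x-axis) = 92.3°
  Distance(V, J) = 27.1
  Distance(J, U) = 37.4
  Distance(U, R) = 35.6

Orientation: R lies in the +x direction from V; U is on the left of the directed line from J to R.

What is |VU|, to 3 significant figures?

49.8

Checks: |JU| = 37.40 ✓; |UR| = 35.60 ✓.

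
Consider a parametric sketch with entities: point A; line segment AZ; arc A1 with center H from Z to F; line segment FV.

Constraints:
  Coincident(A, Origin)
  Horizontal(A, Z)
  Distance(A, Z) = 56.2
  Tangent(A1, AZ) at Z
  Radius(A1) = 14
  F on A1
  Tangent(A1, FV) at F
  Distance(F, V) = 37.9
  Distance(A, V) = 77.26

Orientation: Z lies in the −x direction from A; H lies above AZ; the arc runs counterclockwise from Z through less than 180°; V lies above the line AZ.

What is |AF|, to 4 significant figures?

46.70

A is at the origin; A and Z share the same y with |AZ| = 56.2 and Z on the −x side, so Z = (-56.20, 0.000). Tangency of A1 to AZ means the radius HZ is perpendicular to AZ, so H = Z + (0, 14) = (-56.20, 14.00). Since HF ⟂ FV (tangency), |HV| = √(14.0² + 37.9²) = 40.40 regardless of where F sits on A1. So V lies on both circle(A, 77.26) and circle(H, 40.40); the above-AZ intersection is V = (-54.88, 54.38). F is the foot of the tangent from V: F = (-42.92, 18.42).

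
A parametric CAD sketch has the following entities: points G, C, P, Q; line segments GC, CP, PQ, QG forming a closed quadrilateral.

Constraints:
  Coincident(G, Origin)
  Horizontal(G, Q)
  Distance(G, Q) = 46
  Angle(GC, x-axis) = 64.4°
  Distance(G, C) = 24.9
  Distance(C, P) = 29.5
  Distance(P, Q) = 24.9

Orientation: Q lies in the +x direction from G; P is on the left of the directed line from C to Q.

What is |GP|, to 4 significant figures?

46.94

G is at the origin; GQ is horizontal with |GQ| = 46.0 and Q in +x, so Q = (46.0, 0). GC runs at 64.4° with |GC| = 24.9, so C = (10.76, 22.46). P is determined by |CP| = 29.5 and |PQ| = 24.9 together: it lies at the intersection of circle(C, 29.5) and circle(Q, 24.9). With |CQ| = 41.79, the foot of the radical line on CQ is 23.89 from C and the perpendicular offset is √(29.5² − 23.89²) = 17.31. Taking the left-of-CQ solution: P = (40.21, 24.22).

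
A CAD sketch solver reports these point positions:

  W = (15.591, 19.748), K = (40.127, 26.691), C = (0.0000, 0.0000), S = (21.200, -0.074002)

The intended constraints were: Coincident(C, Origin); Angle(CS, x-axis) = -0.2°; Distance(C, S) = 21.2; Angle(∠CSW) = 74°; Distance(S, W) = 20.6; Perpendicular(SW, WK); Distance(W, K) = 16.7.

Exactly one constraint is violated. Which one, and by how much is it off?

Distance(W, K) = 16.7 — off by 8.80.

C = (0.00, 0.00) ✓; CS at -0.2000° ✓; |CS| = 21.20 ✓; ∠CSW = 74.00° ✓; |SW| = 20.60 ✓; ∠(SW, WK) = 90.00° ✓; |WK| = 25.50 ✗.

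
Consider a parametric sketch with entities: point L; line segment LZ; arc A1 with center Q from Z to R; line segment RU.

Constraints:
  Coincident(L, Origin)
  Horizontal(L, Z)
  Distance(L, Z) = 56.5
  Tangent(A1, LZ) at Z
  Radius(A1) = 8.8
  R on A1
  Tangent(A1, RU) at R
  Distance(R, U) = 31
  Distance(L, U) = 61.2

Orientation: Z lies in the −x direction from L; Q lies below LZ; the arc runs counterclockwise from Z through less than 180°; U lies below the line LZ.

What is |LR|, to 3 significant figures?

65.3

Checks: |QZ| = 8.800 ✓; |QR| = 8.800 ✓; ∠(QR, RU) = 90.00° ✓; |RU| = 31.00 ✓; |LU| = 61.20 ✓.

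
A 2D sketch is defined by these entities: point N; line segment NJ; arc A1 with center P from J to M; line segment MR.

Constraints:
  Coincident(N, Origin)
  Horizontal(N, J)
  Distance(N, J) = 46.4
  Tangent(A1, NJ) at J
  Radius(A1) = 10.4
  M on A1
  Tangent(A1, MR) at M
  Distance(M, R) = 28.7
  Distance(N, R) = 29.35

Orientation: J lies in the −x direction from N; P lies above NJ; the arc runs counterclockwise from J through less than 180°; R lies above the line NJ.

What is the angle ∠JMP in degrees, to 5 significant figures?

68.072°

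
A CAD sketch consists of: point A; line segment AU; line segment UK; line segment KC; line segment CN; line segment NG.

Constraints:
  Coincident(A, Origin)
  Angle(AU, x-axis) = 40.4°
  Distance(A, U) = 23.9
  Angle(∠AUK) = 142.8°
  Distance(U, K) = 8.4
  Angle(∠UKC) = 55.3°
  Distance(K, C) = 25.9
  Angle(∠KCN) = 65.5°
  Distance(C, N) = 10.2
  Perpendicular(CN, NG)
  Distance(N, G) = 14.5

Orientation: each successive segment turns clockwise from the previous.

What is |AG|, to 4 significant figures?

22.01

A is at the origin; AU runs at 40.4° with length 23.9, so U = (18.20, 15.49). ∠AUK = 142.8° gives UK at 3.200° from the x-axis; with |UK| = 8.4, K = (26.59, 15.96). ∠UKC = 55.3° gives KC at -121.5° from the x-axis; with |KC| = 25.9, C = (13.05, -6.124). ∠KCN = 65.5° gives CN at 124.0° from the x-axis; with |CN| = 10.2, N = (7.351, 2.332). CN is perpendicular to NG, so NG runs at 34.00°; with |NG| = 14.5, G = (19.37, 10.44). Then |AG| = |G − A| = 22.01.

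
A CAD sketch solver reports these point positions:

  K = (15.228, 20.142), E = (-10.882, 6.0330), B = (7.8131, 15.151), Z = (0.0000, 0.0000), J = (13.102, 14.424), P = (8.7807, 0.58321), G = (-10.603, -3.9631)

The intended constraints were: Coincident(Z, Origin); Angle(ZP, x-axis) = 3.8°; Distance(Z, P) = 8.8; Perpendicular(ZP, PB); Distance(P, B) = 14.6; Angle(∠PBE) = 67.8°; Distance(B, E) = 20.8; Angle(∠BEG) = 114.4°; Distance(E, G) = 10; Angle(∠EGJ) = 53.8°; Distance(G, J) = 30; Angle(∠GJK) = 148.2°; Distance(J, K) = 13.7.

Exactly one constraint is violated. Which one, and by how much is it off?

Distance(J, K) = 13.7 — off by 7.60.

Z = (0.00, 0.00) ✓; ZP at 3.800° ✓; |ZP| = 8.800 ✓; ∠(ZP, PB) = 90.00° ✓; |PB| = 14.60 ✓; ∠PBE = 67.80° ✓; |BE| = 20.80 ✓; ∠BEG = 114.4° ✓; |EG| = 10.00 ✓; ∠EGJ = 53.80° ✓; |GJ| = 30.00 ✓; ∠GJK = 148.2° ✓; |JK| = 6.100 ✗.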